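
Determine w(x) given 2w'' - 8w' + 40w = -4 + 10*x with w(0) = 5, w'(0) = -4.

Divide through by 2: w'' - 4w' + 20w = -2 + 5*x.
Characteristic equation r² - 4r + 20 = 0 has discriminant (-4)² - 4·(20) = -64 < 0, so r = 2 ± 4i.
Hence w_h = C1*cos(4*x)*exp(2*x) + C2*exp(2*x)*sin(4*x).
For the particular solution try w_p = A0 + A1*x. Substituting and matching coefficients of each power of x gives A0 = -1/20, A1 = 1/4, so w_p = -1/20 + x/4.
General solution: w = -1/20 + x/4 + C1*cos(4*x)*exp(2*x) + C2*exp(2*x)*sin(4*x).
Apply the initial conditions: w(0) = -1/20 + C1 = 5 and w'(0) = 1/4 + 2*C1 + 4*C2 = -4. Solving gives C1 = 101/20, C2 = -287/80.

w = -1/20 + x/4 - 287*exp(2*x)*sin(4*x)/80 + 101*cos(4*x)*exp(2*x)/20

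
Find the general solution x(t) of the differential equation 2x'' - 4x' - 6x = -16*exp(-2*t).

x = -8*exp(-2*t)/5 + C1*exp(-t) + C2*exp(3*t)

Divide through by 2: x'' - 2x' - 3x = -8*exp(-2*t).
Characteristic equation r² - 2r - 3 = 0 factors as (r + 1)(r - 3) = 0, so r = -1, 3.
Hence x_h = C1*exp(-t) + C2*exp(3*t).
Try x_p = A*exp(-2*t). Substituting into the equation and dividing by exp(-2*t) gives A = -8/5, so x_p = -8*exp(-2*t)/5.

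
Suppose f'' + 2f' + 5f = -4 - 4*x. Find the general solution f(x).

f = -12/25 - 4*x/5 + C1*cos(2*x)*exp(-x) + C2*exp(-x)*sin(2*x)

Characteristic equation r² + 2r + 5 = 0 has discriminant (2)² - 4·(5) = -16 < 0, so r = -1 ± 2i.
Hence f_h = C1*cos(2*x)*exp(-x) + C2*exp(-x)*sin(2*x).
For the particular solution try f_p = A0 + A1*x. Substituting and matching coefficients of each power of x gives A0 = -12/25, A1 = -4/5, so f_p = -12/25 - 4*x/5.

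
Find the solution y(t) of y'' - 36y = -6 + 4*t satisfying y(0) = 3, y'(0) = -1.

Characteristic equation r² - 36 = 0 factors as (r + 6)(r - 6) = 0, so r = -6, 6.
Hence y_h = C1*exp(-6*t) + C2*exp(6*t).
For the particular solution try y_p = A0 + A1*t. Substituting and matching coefficients of each power of t gives A0 = 1/6, A1 = -1/9, so y_p = 1/6 - t/9.
General solution: y = 1/6 - t/9 + C1*exp(-6*t) + C2*exp(6*t).
Apply the initial conditions: y(0) = 1/6 + C1 + C2 = 3 and y'(0) = -1/9 - 6*C1 + 6*C2 = -1. Solving gives C1 = 161/108, C2 = 145/108.

y = 1/6 - t/9 + 145*exp(6*t)/108 + 161*exp(-6*t)/108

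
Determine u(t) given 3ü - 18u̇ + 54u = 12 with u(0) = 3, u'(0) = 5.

Divide through by 3: u'' - 6u' + 18u = 4.
Characteristic equation r² - 6r + 18 = 0 has discriminant (-6)² - 4·(18) = -36 < 0, so r = 3 ± 3i.
Hence u_h = C1*cos(3*t)*exp(3*t) + C2*exp(3*t)*sin(3*t).
For the particular solution try u_p = A0. Substituting and matching coefficients of each power of t gives A0 = 2/9, so u_p = 2/9.
General solution: u = 2/9 + C1*cos(3*t)*exp(3*t) + C2*exp(3*t)*sin(3*t).
Apply the initial conditions: u(0) = 2/9 + C1 = 3 and u'(0) = 3*C1 + 3*C2 = 5. Solving gives C1 = 25/9, C2 = -10/9.

u = 2/9 - 10*exp(3*t)*sin(3*t)/9 + 25*cos(3*t)*exp(3*t)/9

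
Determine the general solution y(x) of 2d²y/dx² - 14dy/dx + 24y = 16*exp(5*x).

y = 4*exp(5*x) + C1*exp(3*x) + C2*exp(4*x)

Divide through by 2: y'' - 7y' + 12y = 8*exp(5*x).
Characteristic equation r² - 7r + 12 = 0 factors as (r - 3)(r - 4) = 0, so r = 3, 4.
Hence y_h = C1*exp(3*x) + C2*exp(4*x).
Try y_p = A*exp(5*x). Substituting into the equation and dividing by exp(5*x) gives A = 4, so y_p = 4*exp(5*x).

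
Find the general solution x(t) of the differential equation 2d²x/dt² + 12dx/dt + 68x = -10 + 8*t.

Divide through by 2: x'' + 6x' + 34x = -5 + 4*t.
Characteristic equation r² + 6r + 34 = 0 has discriminant (6)² - 4·(34) = -100 < 0, so r = -3 ± 5i.
Hence x_h = C1*cos(5*t)*exp(-3*t) + C2*exp(-3*t)*sin(5*t).
For the particular solution try x_p = A0 + A1*t. Substituting and matching coefficients of each power of t gives A0 = -97/578, A1 = 2/17, so x_p = -97/578 + 2*t/17.

x = -97/578 + 2*t/17 + C1*cos(5*t)*exp(-3*t) + C2*exp(-3*t)*sin(5*t)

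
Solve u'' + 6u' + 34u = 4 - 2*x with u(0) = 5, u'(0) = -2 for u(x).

Characteristic equation r² + 6r + 34 = 0 has discriminant (6)² - 4·(34) = -100 < 0, so r = -3 ± 5i.
Hence u_h = C1*cos(5*x)*exp(-3*x) + C2*exp(-3*x)*sin(5*x).
For the particular solution try u_p = A0 + A1*x. Substituting and matching coefficients of each power of x gives A0 = 37/289, A1 = -1/17, so u_p = 37/289 - x/17.
General solution: u = 37/289 - x/17 + C1*cos(5*x)*exp(-3*x) + C2*exp(-3*x)*sin(5*x).
Apply the initial conditions: u(0) = 37/289 + C1 = 5 and u'(0) = -1/17 - 3*C1 + 5*C2 = -2. Solving gives C1 = 1408/289, C2 = 3663/1445.

u = 37/289 - x/17 + 1408*cos(5*x)*exp(-3*x)/289 + 3663*exp(-3*x)*sin(5*x)/1445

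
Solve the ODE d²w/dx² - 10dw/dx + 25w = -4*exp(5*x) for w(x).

Characteristic equation r² - 10r + 25 = 0 has discriminant (-10)² - 4·(25) = 0, so r = 5 is a repeated root.
Hence w_h = (C1 + C2*x)*exp(5*x).
Since exp(5*x) solves the homogeneous equation (r = 5 is a root of multiplicity 2), multiply the trial by x^2. Try w_p = A*x^2*exp(5*x). Substituting into the equation and dividing by exp(5*x) gives A = -2, so w_p = -2*x^2*exp(5*x).

w = C1*exp(5*x) - 2*x**2*exp(5*x) + C2*x*exp(5*x)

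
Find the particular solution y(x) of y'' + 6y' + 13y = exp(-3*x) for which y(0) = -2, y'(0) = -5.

y = exp(-3*x)/4 - 11*exp(-3*x)*sin(2*x)/2 - 9*cos(2*x)*exp(-3*x)/4

Characteristic equation r² + 6r + 13 = 0 has discriminant (6)² - 4·(13) = -16 < 0, so r = -3 ± 2i.
Hence y_h = C1*cos(2*x)*exp(-3*x) + C2*exp(-3*x)*sin(2*x).
Try y_p = A*exp(-3*x). Substituting into the equation and dividing by exp(-3*x) gives A = 1/4, so y_p = exp(-3*x)/4.
General solution: y = exp(-3*x)/4 + C1*cos(2*x)*exp(-3*x) + C2*exp(-3*x)*sin(2*x).
Apply the initial conditions: y(0) = 1/4 + C1 = -2 and y'(0) = -3/4 - 3*C1 + 2*C2 = -5. Solving gives C1 = -9/4, C2 = -11/2.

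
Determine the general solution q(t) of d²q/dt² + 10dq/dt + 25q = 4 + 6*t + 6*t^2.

q = 76/625 + 6*t**2/25 + 6*t/125 + C1*exp(-5*t) + C2*t*exp(-5*t)

Characteristic equation r² + 10r + 25 = 0 has discriminant (10)² - 4·(25) = 0, so r = -5 is a repeated root.
Hence q_h = (C1 + C2*t)*exp(-5*t).
For the particular solution try q_p = A0 + A1*t + A2*t^2. Substituting and matching coefficients of each power of t gives A0 = 76/625, A1 = 6/125, A2 = 6/25, so q_p = 76/625 + 6*t^2/25 + 6*t/125.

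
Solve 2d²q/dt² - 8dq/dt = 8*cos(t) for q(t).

q = C2 - 16*sin(t)/17 - 4*cos(t)/17 + C1*exp(4*t)

Divide through by 2: q'' - 4q' = 4*cos(t).
Characteristic equation r² - 4r = 0 factors as (r - 4)r = 0, so r = 4, 0.
Hence q_h = C1*exp(4*t) + C2.
Try q_p = A*cos(t) + B*sin(t). Substituting and equating the coefficients of cos(t) and sin(t) gives A = -4/17, B = -16/17, so q_p = -16*sin(t)/17 - 4*cos(t)/17.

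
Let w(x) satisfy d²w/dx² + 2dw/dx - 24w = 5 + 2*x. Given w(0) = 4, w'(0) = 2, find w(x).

w = -31/144 - x/12 + 133*exp(-6*x)/90 + 219*exp(4*x)/80

Characteristic equation r² + 2r - 24 = 0 factors as (r - 4)(r + 6) = 0, so r = 4, -6.
Hence w_h = C1*exp(4*x) + C2*exp(-6*x).
For the particular solution try w_p = A0 + A1*x. Substituting and matching coefficients of each power of x gives A0 = -31/144, A1 = -1/12, so w_p = -31/144 - x/12.
General solution: w = -31/144 - x/12 + C1*exp(4*x) + C2*exp(-6*x).
Apply the initial conditions: w(0) = -31/144 + C1 + C2 = 4 and w'(0) = -1/12 - 6*C2 + 4*C1 = 2. Solving gives C1 = 219/80, C2 = 133/90.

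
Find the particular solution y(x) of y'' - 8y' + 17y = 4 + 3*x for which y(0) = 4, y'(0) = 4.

Characteristic equation r² - 8r + 17 = 0 has discriminant (-8)² - 4·(17) = -4 < 0, so r = 4 ± i.
Hence y_h = C1*cos(x)*exp(4*x) + C2*exp(4*x)*sin(x).
For the particular solution try y_p = A0 + A1*x. Substituting and matching coefficients of each power of x gives A0 = 92/289, A1 = 3/17, so y_p = 92/289 + 3*x/17.
General solution: y = 92/289 + 3*x/17 + C1*cos(x)*exp(4*x) + C2*exp(4*x)*sin(x).
Apply the initial conditions: y(0) = 92/289 + C1 = 4 and y'(0) = 3/17 + C2 + 4*C1 = 4. Solving gives C1 = 1064/289, C2 = -3151/289.

y = 92/289 + 3*x/17 - 3151*exp(4*x)*sin(x)/289 + 1064*cos(x)*exp(4*x)/289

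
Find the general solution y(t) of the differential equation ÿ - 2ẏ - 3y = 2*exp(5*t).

y = exp(5*t)/6 + C1*exp(-t) + C2*exp(3*t)

Characteristic equation r² - 2r - 3 = 0 factors as (r + 1)(r - 3) = 0, so r = -1, 3.
Hence y_h = C1*exp(-t) + C2*exp(3*t).
Try y_p = A*exp(5*t). Substituting into the equation and dividing by exp(5*t) gives A = 1/6, so y_p = exp(5*t)/6.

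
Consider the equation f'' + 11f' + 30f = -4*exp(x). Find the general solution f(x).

f = -2*exp(x)/21 + C1*exp(-5*x) + C2*exp(-6*x)

Characteristic equation r² + 11r + 30 = 0 factors as (r + 5)(r + 6) = 0, so r = -5, -6.
Hence f_h = C1*exp(-5*x) + C2*exp(-6*x).
Try f_p = A*exp(x). Substituting into the equation and dividing by exp(x) gives A = -2/21, so f_p = -2*exp(x)/21.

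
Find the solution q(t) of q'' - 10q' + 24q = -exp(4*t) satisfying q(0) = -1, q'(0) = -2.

q = -7*exp(4*t)/4 + 3*exp(6*t)/4 + t*exp(4*t)/2

Characteristic equation r² - 10r + 24 = 0 factors as (r - 4)(r - 6) = 0, so r = 4, 6.
Hence q_h = C1*exp(4*t) + C2*exp(6*t).
Since exp(4*t) solves the homogeneous equation (r = 4 is a root of multiplicity 1), multiply the trial by t. Try q_p = A*t*exp(4*t). Substituting into the equation and dividing by exp(4*t) gives A = 1/2, so q_p = t*exp(4*t)/2.
General solution: q = C1*exp(4*t) + C2*exp(6*t) + t*exp(4*t)/2.
Apply the initial conditions: q(0) = C1 + C2 = -1 and q'(0) = 1/2 + 4*C1 + 6*C2 = -2. Solving gives C1 = -7/4, C2 = 3/4.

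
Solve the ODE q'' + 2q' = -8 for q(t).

Characteristic equation r² + 2r = 0 factors as (r + 2)r = 0, so r = -2, 0.
Hence q_h = C1*exp(-2*t) + C2.
Since 1 solves the homogeneous equation (r = 0 is a root of multiplicity 1), multiply the trial by t. Try q_p = A*t. Substituting into the equation and dividing by 1 gives A = -4, so q_p = -4*t.

q = C2 - 4*t + C1*exp(-2*t)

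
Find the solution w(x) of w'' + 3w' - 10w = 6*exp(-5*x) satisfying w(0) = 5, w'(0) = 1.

Characteristic equation r² + 3r - 10 = 0 factors as (r - 2)(r + 5) = 0, so r = 2, -5.
Hence w_h = C1*exp(2*x) + C2*exp(-5*x).
Since exp(-5*x) solves the homogeneous equation (r = -5 is a root of multiplicity 1), multiply the trial by x. Try w_p = A*x*exp(-5*x). Substituting into the equation and dividing by exp(-5*x) gives A = -6/7, so w_p = -6*x*exp(-5*x)/7.
General solution: w = C1*exp(2*x) + C2*exp(-5*x) - 6*x*exp(-5*x)/7.
Apply the initial conditions: w(0) = C1 + C2 = 5 and w'(0) = -6/7 - 5*C2 + 2*C1 = 1. Solving gives C1 = 188/49, C2 = 57/49.

w = 57*exp(-5*x)/49 + 188*exp(2*x)/49 - 6*x*exp(-5*x)/7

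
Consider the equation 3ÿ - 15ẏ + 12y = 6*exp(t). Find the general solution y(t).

y = C1*exp(4*t) + C2*exp(t) - 2*t*exp(t)/3

Divide through by 3: y'' - 5y' + 4y = 2*exp(t).
Characteristic equation r² - 5r + 4 = 0 factors as (r - 4)(r - 1) = 0, so r = 4, 1.
Hence y_h = C1*exp(4*t) + C2*exp(t).
Since exp(t) solves the homogeneous equation (r = 1 is a root of multiplicity 1), multiply the trial by t. Try y_p = A*t*exp(t). Substituting into the equation and dividing by exp(t) gives A = -2/3, so y_p = -2*t*exp(t)/3.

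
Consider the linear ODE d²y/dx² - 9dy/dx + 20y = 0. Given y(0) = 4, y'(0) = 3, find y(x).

Characteristic equation r² - 9r + 20 = 0 factors as (r - 5)(r - 4) = 0, so r = 5, 4.
Hence y_h = C1*exp(5*x) + C2*exp(4*x).
Apply the initial conditions: y(0) = C1 + C2 = 4 and y'(0) = 4*C2 + 5*C1 = 3. Solving gives C1 = -13, C2 = 17.

y = -13*exp(5*x) + 17*exp(4*x)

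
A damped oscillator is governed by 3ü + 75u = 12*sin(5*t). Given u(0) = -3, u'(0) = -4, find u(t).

Divide through by 3: u'' + 25u = 4*sin(5*t).
Characteristic equation r² + 25 = 0 has discriminant (0)² - 4·(25) = -100 < 0, so r = ± 5i.
Hence u_h = C1*cos(5*t) + C2*sin(5*t).
Since ±5i are characteristic roots, multiply the trial by t. Try u_p = t*(A*cos(5*t) + B*sin(5*t)). Substituting and equating the coefficients of cos(5t) and sin(5t) gives A = -2/5, B = 0, so u_p = -2*t*cos(5*t)/5.
General solution: u = C1*cos(5*t) + C2*sin(5*t) - 2*t*cos(5*t)/5.
Apply the initial conditions: u(0) = C1 = -3 and u'(0) = -2/5 + 5*C2 = -4. Solving gives C1 = -3, C2 = -18/25.

u = -3*cos(5*t) - 18*sin(5*t)/25 - 2*t*cos(5*t)/5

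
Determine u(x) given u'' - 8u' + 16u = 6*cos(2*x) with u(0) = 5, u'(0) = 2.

Characteristic equation r² - 8r + 16 = 0 has discriminant (-8)² - 4·(16) = 0, so r = 4 is a repeated root.
Hence u_h = (C1 + C2*x)*exp(4*x).
Try u_p = A*cos(2*x) + B*sin(2*x). Substituting and equating the coefficients of cos(2x) and sin(2x) gives A = 9/50, B = -6/25, so u_p = -6*sin(2*x)/25 + 9*cos(2*x)/50.
General solution: u = -6*sin(2*x)/25 + 9*cos(2*x)/50 + C1*exp(4*x) + C2*x*exp(4*x).
Apply the initial conditions: u(0) = 9/50 + C1 = 5 and u'(0) = -12/25 + C2 + 4*C1 = 2. Solving gives C1 = 241/50, C2 = -84/5.

u = -6*sin(2*x)/25 + 9*cos(2*x)/50 + 241*exp(4*x)/50 - 84*x*exp(4*x)/5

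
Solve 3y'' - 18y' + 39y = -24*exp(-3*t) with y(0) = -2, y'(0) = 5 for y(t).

Divide through by 3: y'' - 6y' + 13y = -8*exp(-3*t).
Characteristic equation r² - 6r + 13 = 0 has discriminant (-6)² - 4·(13) = -16 < 0, so r = 3 ± 2i.
Hence y_h = C1*cos(2*t)*exp(3*t) + C2*exp(3*t)*sin(2*t).
Try y_p = A*exp(-3*t). Substituting into the equation and dividing by exp(-3*t) gives A = -1/5, so y_p = -exp(-3*t)/5.
General solution: y = -exp(-3*t)/5 + C1*cos(2*t)*exp(3*t) + C2*exp(3*t)*sin(2*t).
Apply the initial conditions: y(0) = -1/5 + C1 = -2 and y'(0) = 3/5 + 2*C2 + 3*C1 = 5. Solving gives C1 = -9/5, C2 = 49/10.

y = -exp(-3*t)/5 - 9*cos(2*t)*exp(3*t)/5 + 49*exp(3*t)*sin(2*t)/10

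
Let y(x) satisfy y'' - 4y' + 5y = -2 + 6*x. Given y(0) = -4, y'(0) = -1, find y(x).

Characteristic equation r² - 4r + 5 = 0 has discriminant (-4)² - 4·(5) = -4 < 0, so r = 2 ± i.
Hence y_h = C1*cos(x)*exp(2*x) + C2*exp(2*x)*sin(x).
For the particular solution try y_p = A0 + A1*x. Substituting and matching coefficients of each power of x gives A0 = 14/25, A1 = 6/5, so y_p = 14/25 + 6*x/5.
General solution: y = 14/25 + 6*x/5 + C1*cos(x)*exp(2*x) + C2*exp(2*x)*sin(x).
Apply the initial conditions: y(0) = 14/25 + C1 = -4 and y'(0) = 6/5 + C2 + 2*C1 = -1. Solving gives C1 = -114/25, C2 = 173/25.

y = 14/25 + 6*x/5 - 114*cos(x)*exp(2*x)/25 + 173*exp(2*x)*sin(x)/25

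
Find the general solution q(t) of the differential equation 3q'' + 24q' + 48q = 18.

Divide through by 3: q'' + 8q' + 16q = 6.
Characteristic equation r² + 8r + 16 = 0 has discriminant (8)² - 4·(16) = 0, so r = -4 is a repeated root.
Hence q_h = (C1 + C2*t)*exp(-4*t).
For the particular solution try q_p = A0. Substituting and matching coefficients of each power of t gives A0 = 3/8, so q_p = 3/8.

q = 3/8 + C1*exp(-4*t) + C2*t*exp(-4*t)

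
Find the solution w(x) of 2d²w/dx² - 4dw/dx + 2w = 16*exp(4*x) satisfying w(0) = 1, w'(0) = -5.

w = exp(x)/9 + 8*exp(4*x)/9 - 26*x*exp(x)/3

Divide through by 2: w'' - 2w' + w = 8*exp(4*x).
Characteristic equation r² - 2r + 1 = 0 has discriminant (-2)² - 4·(1) = 0, so r = 1 is a repeated root.
Hence w_h = (C1 + C2*x)*exp(x).
Try w_p = A*exp(4*x). Substituting into the equation and dividing by exp(4*x) gives A = 8/9, so w_p = 8*exp(4*x)/9.
General solution: w = 8*exp(4*x)/9 + C1*exp(x) + C2*x*exp(x).
Apply the initial conditions: w(0) = 8/9 + C1 = 1 and w'(0) = 32/9 + C1 + C2 = -5. Solving gives C1 = 1/9, C2 = -26/3.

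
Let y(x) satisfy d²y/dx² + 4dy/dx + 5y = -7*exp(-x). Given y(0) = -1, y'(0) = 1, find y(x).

y = -7*exp(-x)/2 + 5*cos(x)*exp(-2*x)/2 + 5*exp(-2*x)*sin(x)/2

Characteristic equation r² + 4r + 5 = 0 has discriminant (4)² - 4·(5) = -4 < 0, so r = -2 ± i.
Hence y_h = C1*cos(x)*exp(-2*x) + C2*exp(-2*x)*sin(x).
Try y_p = A*exp(-x). Substituting into the equation and dividing by exp(-x) gives A = -7/2, so y_p = -7*exp(-x)/2.
General solution: y = -7*exp(-x)/2 + C1*cos(x)*exp(-2*x) + C2*exp(-2*x)*sin(x).
Apply the initial conditions: y(0) = -7/2 + C1 = -1 and y'(0) = 7/2 + C2 - 2*C1 = 1. Solving gives C1 = 5/2, C2 = 5/2.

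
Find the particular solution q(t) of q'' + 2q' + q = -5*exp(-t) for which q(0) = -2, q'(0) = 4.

Characteristic equation r² + 2r + 1 = 0 has discriminant (2)² - 4·(1) = 0, so r = -1 is a repeated root.
Hence q_h = (C1 + C2*t)*exp(-t).
Since exp(-t) solves the homogeneous equation (r = -1 is a root of multiplicity 2), multiply the trial by t^2. Try q_p = A*t^2*exp(-t). Substituting into the equation and dividing by exp(-t) gives A = -5/2, so q_p = -5*t^2*exp(-t)/2.
General solution: q = C1*exp(-t) - 5*t^2*exp(-t)/2 + C2*t*exp(-t).
Apply the initial conditions: q(0) = C1 = -2 and q'(0) = C2 - C1 = 4. Solving gives C1 = -2, C2 = 2.

q = -2*exp(-t) + 2*t*exp(-t) - 5*t**2*exp(-t)/2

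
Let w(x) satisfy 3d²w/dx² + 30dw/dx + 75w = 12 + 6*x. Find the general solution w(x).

Divide through by 3: w'' + 10w' + 25w = 4 + 2*x.
Characteristic equation r² + 10r + 25 = 0 has discriminant (10)² - 4·(25) = 0, so r = -5 is a repeated root.
Hence w_h = (C1 + C2*x)*exp(-5*x).
For the particular solution try w_p = A0 + A1*x. Substituting and matching coefficients of each power of x gives A0 = 16/125, A1 = 2/25, so w_p = 16/125 + 2*x/25.

w = 16/125 + 2*x/25 + C1*exp(-5*x) + C2*x*exp(-5*x)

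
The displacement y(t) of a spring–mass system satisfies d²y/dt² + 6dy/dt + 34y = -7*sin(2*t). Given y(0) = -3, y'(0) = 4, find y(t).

Characteristic equation r² + 6r + 34 = 0 has discriminant (6)² - 4·(34) = -100 < 0, so r = -3 ± 5i.
Hence y_h = C1*cos(5*t)*exp(-3*t) + C2*exp(-3*t)*sin(5*t).
Try y_p = A*cos(2*t) + B*sin(2*t). Substituting and equating the coefficients of cos(2t) and sin(2t) gives A = 7/87, B = -35/174, so y_p = -35*sin(2*t)/174 + 7*cos(2*t)/87.
General solution: y = -35*sin(2*t)/174 + 7*cos(2*t)/87 + C1*cos(5*t)*exp(-3*t) + C2*exp(-3*t)*sin(5*t).
Apply the initial conditions: y(0) = 7/87 + C1 = -3 and y'(0) = -35/87 - 3*C1 + 5*C2 = 4. Solving gives C1 = -268/87, C2 = -421/435.

y = -35*sin(2*t)/174 + 7*cos(2*t)/87 - 421*exp(-3*t)*sin(5*t)/435 - 268*cos(5*t)*exp(-3*t)/87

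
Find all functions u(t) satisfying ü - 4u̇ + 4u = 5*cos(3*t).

u = -60*sin(3*t)/169 - 25*cos(3*t)/169 + C1*exp(2*t) + C2*t*exp(2*t)

Characteristic equation r² - 4r + 4 = 0 has discriminant (-4)² - 4·(4) = 0, so r = 2 is a repeated root.
Hence u_h = (C1 + C2*t)*exp(2*t).
Try u_p = A*cos(3*t) + B*sin(3*t). Substituting and equating the coefficients of cos(3t) and sin(3t) gives A = -25/169, B = -60/169, so u_p = -60*sin(3*t)/169 - 25*cos(3*t)/169.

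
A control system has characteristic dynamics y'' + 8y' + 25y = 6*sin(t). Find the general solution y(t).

y = -3*cos(t)/40 + 9*sin(t)/40 + C1*cos(3*t)*exp(-4*t) + C2*exp(-4*t)*sin(3*t)

Characteristic equation r² + 8r + 25 = 0 has discriminant (8)² - 4·(25) = -36 < 0, so r = -4 ± 3i.
Hence y_h = C1*cos(3*t)*exp(-4*t) + C2*exp(-4*t)*sin(3*t).
Try y_p = A*cos(t) + B*sin(t). Substituting and equating the coefficients of cos(t) and sin(t) gives A = -3/40, B = 9/40, so y_p = -3*cos(t)/40 + 9*sin(t)/40.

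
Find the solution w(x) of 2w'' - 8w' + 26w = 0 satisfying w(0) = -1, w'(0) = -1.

w = -cos(3*x)*exp(2*x) + exp(2*x)*sin(3*x)/3

Divide through by 2: w'' - 4w' + 13w = 0.
Characteristic equation r² - 4r + 13 = 0 has discriminant (-4)² - 4·(13) = -36 < 0, so r = 2 ± 3i.
Hence w_h = C1*cos(3*x)*exp(2*x) + C2*exp(2*x)*sin(3*x).
Apply the initial conditions: w(0) = C1 = -1 and w'(0) = 2*C1 + 3*C2 = -1. Solving gives C1 = -1, C2 = 1/3.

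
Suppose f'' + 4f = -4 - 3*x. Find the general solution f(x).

Characteristic equation r² + 4 = 0 has discriminant (0)² - 4·(4) = -16 < 0, so r = ± 2i.
Hence f_h = C1*cos(2*x) + C2*sin(2*x).
For the particular solution try f_p = A0 + A1*x. Substituting and matching coefficients of each power of x gives A0 = -1, A1 = -3/4, so f_p = -1 - 3*x/4.

f = -1 - 3*x/4 + C1*cos(2*x) + C2*sin(2*x)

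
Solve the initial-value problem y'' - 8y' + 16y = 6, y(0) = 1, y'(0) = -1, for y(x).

y = 3/8 + 5*exp(4*x)/8 - 7*x*exp(4*x)/2

Characteristic equation r² - 8r + 16 = 0 has discriminant (-8)² - 4·(16) = 0, so r = 4 is a repeated root.
Hence y_h = (C1 + C2*x)*exp(4*x).
For the particular solution try y_p = A0. Substituting and matching coefficients of each power of x gives A0 = 3/8, so y_p = 3/8.
General solution: y = 3/8 + C1*exp(4*x) + C2*x*exp(4*x).
Apply the initial conditions: y(0) = 3/8 + C1 = 1 and y'(0) = C2 + 4*C1 = -1. Solving gives C1 = 5/8, C2 = -7/2.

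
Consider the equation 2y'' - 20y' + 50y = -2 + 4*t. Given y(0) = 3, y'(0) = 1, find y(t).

Divide through by 2: y'' - 10y' + 25y = -1 + 2*t.
Characteristic equation r² - 10r + 25 = 0 has discriminant (-10)² - 4·(25) = 0, so r = 5 is a repeated root.
Hence y_h = (C1 + C2*t)*exp(5*t).
For the particular solution try y_p = A0 + A1*t. Substituting and matching coefficients of each power of t gives A0 = -1/125, A1 = 2/25, so y_p = -1/125 + 2*t/25.
General solution: y = -1/125 + 2*t/25 + C1*exp(5*t) + C2*t*exp(5*t).
Apply the initial conditions: y(0) = -1/125 + C1 = 3 and y'(0) = 2/25 + C2 + 5*C1 = 1. Solving gives C1 = 376/125, C2 = -353/25.

y = -1/125 + 2*t/25 + 376*exp(5*t)/125 - 353*t*exp(5*t)/25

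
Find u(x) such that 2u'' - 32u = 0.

u = C1*exp(4*x) + C2*exp(-4*x)

Divide through by 2: u'' - 16u = 0.
Characteristic equation r² - 16 = 0 factors as (r - 4)(r + 4) = 0, so r = 4, -4.
Hence u_h = C1*exp(4*x) + C2*exp(-4*x).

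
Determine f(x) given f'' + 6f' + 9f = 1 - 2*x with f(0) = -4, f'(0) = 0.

f = 7/27 - 115*exp(-3*x)/27 - 2*x/9 - 113*x*exp(-3*x)/9

Characteristic equation r² + 6r + 9 = 0 has discriminant (6)² - 4·(9) = 0, so r = -3 is a repeated root.
Hence f_h = (C1 + C2*x)*exp(-3*x).
For the particular solution try f_p = A0 + A1*x. Substituting and matching coefficients of each power of x gives A0 = 7/27, A1 = -2/9, so f_p = 7/27 - 2*x/9.
General solution: f = 7/27 - 2*x/9 + C1*exp(-3*x) + C2*x*exp(-3*x).
Apply the initial conditions: f(0) = 7/27 + C1 = -4 and f'(0) = -2/9 + C2 - 3*C1 = 0. Solving gives C1 = -115/27, C2 = -113/9.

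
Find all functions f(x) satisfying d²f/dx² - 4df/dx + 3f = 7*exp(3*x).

f = C1*exp(x) + C2*exp(3*x) + 7*x*exp(3*x)/2

Characteristic equation r² - 4r + 3 = 0 factors as (r - 1)(r - 3) = 0, so r = 1, 3.
Hence f_h = C1*exp(x) + C2*exp(3*x).
Since exp(3*x) solves the homogeneous equation (r = 3 is a root of multiplicity 1), multiply the trial by x. Try f_p = A*x*exp(3*x). Substituting into the equation and dividing by exp(3*x) gives A = 7/2, so f_p = 7*x*exp(3*x)/2.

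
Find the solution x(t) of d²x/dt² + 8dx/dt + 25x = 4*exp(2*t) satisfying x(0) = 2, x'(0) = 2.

x = 4*exp(2*t)/45 + 86*cos(3*t)*exp(-4*t)/45 + 142*exp(-4*t)*sin(3*t)/45

Characteristic equation r² + 8r + 25 = 0 has discriminant (8)² - 4·(25) = -36 < 0, so r = -4 ± 3i.
Hence x_h = C1*cos(3*t)*exp(-4*t) + C2*exp(-4*t)*sin(3*t).
Try x_p = A*exp(2*t). Substituting into the equation and dividing by exp(2*t) gives A = 4/45, so x_p = 4*exp(2*t)/45.
General solution: x = 4*exp(2*t)/45 + C1*cos(3*t)*exp(-4*t) + C2*exp(-4*t)*sin(3*t).
Apply the initial conditions: x(0) = 4/45 + C1 = 2 and x'(0) = 8/45 - 4*C1 + 3*C2 = 2. Solving gives C1 = 86/45, C2 = 142/45.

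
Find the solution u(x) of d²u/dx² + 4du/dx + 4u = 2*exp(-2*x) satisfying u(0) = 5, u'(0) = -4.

u = 5*exp(-2*x) + x**2*exp(-2*x) + 6*x*exp(-2*x)

Characteristic equation r² + 4r + 4 = 0 has discriminant (4)² - 4·(4) = 0, so r = -2 is a repeated root.
Hence u_h = (C1 + C2*x)*exp(-2*x).
Since exp(-2*x) solves the homogeneous equation (r = -2 is a root of multiplicity 2), multiply the trial by x^2. Try u_p = A*x^2*exp(-2*x). Substituting into the equation and dividing by exp(-2*x) gives A = 1, so u_p = x^2*exp(-2*x).
General solution: u = C1*exp(-2*x) + x^2*exp(-2*x) + C2*x*exp(-2*x).
Apply the initial conditions: u(0) = C1 = 5 and u'(0) = C2 - 2*C1 = -4. Solving gives C1 = 5, C2 = 6.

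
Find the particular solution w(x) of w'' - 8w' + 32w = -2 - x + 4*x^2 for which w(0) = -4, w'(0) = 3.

Characteristic equation r² - 8r + 32 = 0 has discriminant (-8)² - 4·(32) = -64 < 0, so r = 4 ± 4i.
Hence w_h = C1*cos(4*x)*exp(4*x) + C2*exp(4*x)*sin(4*x).
For the particular solution try w_p = A0 + A1*x + A2*x^2. Substituting and matching coefficients of each power of x gives A0 = -1/16, A1 = 1/32, A2 = 1/8, so w_p = -1/16 + x^2/8 + x/32.
General solution: w = -1/16 + x^2/8 + x/32 + C1*cos(4*x)*exp(4*x) + C2*exp(4*x)*sin(4*x).
Apply the initial conditions: w(0) = -1/16 + C1 = -4 and w'(0) = 1/32 + 4*C1 + 4*C2 = 3. Solving gives C1 = -63/16, C2 = 599/128.

w = -1/16 + x**2/8 + x/32 - 63*cos(4*x)*exp(4*x)/16 + 599*exp(4*x)*sin(4*x)/128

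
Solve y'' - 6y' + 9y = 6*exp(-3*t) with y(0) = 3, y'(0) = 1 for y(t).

Characteristic equation r² - 6r + 9 = 0 has discriminant (-6)² - 4·(9) = 0, so r = 3 is a repeated root.
Hence y_h = (C1 + C2*t)*exp(3*t).
Try y_p = A*exp(-3*t). Substituting into the equation and dividing by exp(-3*t) gives A = 1/6, so y_p = exp(-3*t)/6.
General solution: y = exp(-3*t)/6 + C1*exp(3*t) + C2*t*exp(3*t).
Apply the initial conditions: y(0) = 1/6 + C1 = 3 and y'(0) = -1/2 + C2 + 3*C1 = 1. Solving gives C1 = 17/6, C2 = -7.

y = exp(-3*t)/6 + 17*exp(3*t)/6 - 7*t*exp(3*t)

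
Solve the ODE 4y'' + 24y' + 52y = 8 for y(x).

Divide through by 4: y'' + 6y' + 13y = 2.
Characteristic equation r² + 6r + 13 = 0 has discriminant (6)² - 4·(13) = -16 < 0, so r = -3 ± 2i.
Hence y_h = C1*cos(2*x)*exp(-3*x) + C2*exp(-3*x)*sin(2*x).
For the particular solution try y_p = A0. Substituting and matching coefficients of each power of x gives A0 = 2/13, so y_p = 2/13.

y = 2/13 + C1*cos(2*x)*exp(-3*x) + C2*exp(-3*x)*sin(2*x)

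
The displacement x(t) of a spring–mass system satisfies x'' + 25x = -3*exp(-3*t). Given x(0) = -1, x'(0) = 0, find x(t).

Characteristic equation r² + 25 = 0 has discriminant (0)² - 4·(25) = -100 < 0, so r = ± 5i.
Hence x_h = C1*cos(5*t) + C2*sin(5*t).
Try x_p = A*exp(-3*t). Substituting into the equation and dividing by exp(-3*t) gives A = -3/34, so x_p = -3*exp(-3*t)/34.
General solution: x = -3*exp(-3*t)/34 + C1*cos(5*t) + C2*sin(5*t).
Apply the initial conditions: x(0) = -3/34 + C1 = -1 and x'(0) = 9/34 + 5*C2 = 0. Solving gives C1 = -31/34, C2 = -9/170.

x = -31*cos(5*t)/34 - 9*sin(5*t)/170 - 3*exp(-3*t)/34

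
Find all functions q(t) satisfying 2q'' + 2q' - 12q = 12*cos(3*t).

q = -5*cos(3*t)/13 + sin(3*t)/13 + C1*exp(-3*t) + C2*exp(2*t)

Divide through by 2: q'' + q' - 6q = 6*cos(3*t).
Characteristic equation r² + r - 6 = 0 factors as (r + 3)(r - 2) = 0, so r = -3, 2.
Hence q_h = C1*exp(-3*t) + C2*exp(2*t).
Try q_p = A*cos(3*t) + B*sin(3*t). Substituting and equating the coefficients of cos(3t) and sin(3t) gives A = -5/13, B = 1/13, so q_p = -5*cos(3*t)/13 + sin(3*t)/13.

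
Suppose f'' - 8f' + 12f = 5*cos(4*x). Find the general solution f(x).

f = -2*sin(4*x)/13 - cos(4*x)/52 + C1*exp(2*x) + C2*exp(6*x)

Characteristic equation r² - 8r + 12 = 0 factors as (r - 2)(r - 6) = 0, so r = 2, 6.
Hence f_h = C1*exp(2*x) + C2*exp(6*x).
Try f_p = A*cos(4*x) + B*sin(4*x). Substituting and equating the coefficients of cos(4x) and sin(4x) gives A = -1/52, B = -2/13, so f_p = -2*sin(4*x)/13 - cos(4*x)/52.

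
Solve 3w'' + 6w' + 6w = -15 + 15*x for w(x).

Divide through by 3: w'' + 2w' + 2w = -5 + 5*x.
Characteristic equation r² + 2r + 2 = 0 has discriminant (2)² - 4·(2) = -4 < 0, so r = -1 ± i.
Hence w_h = C1*cos(x)*exp(-x) + C2*exp(-x)*sin(x).
For the particular solution try w_p = A0 + A1*x. Substituting and matching coefficients of each power of x gives A0 = -5, A1 = 5/2, so w_p = -5 + 5*x/2.

w = -5 + 5*x/2 + C1*cos(x)*exp(-x) + C2*exp(-x)*sin(x)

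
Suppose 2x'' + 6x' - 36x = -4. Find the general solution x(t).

Divide through by 2: x'' + 3x' - 18x = -2.
Characteristic equation r² + 3r - 18 = 0 factors as (r - 3)(r + 6) = 0, so r = 3, -6.
Hence x_h = C1*exp(3*t) + C2*exp(-6*t).
For the particular solution try x_p = A0. Substituting and matching coefficients of each power of t gives A0 = 1/9, so x_p = 1/9.

x = 1/9 + C1*exp(3*t) + C2*exp(-6*t)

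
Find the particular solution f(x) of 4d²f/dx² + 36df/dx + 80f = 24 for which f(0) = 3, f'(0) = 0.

Divide through by 4: f'' + 9f' + 20f = 6.
Characteristic equation r² + 9r + 20 = 0 factors as (r + 4)(r + 5) = 0, so r = -4, -5.
Hence f_h = C1*exp(-4*x) + C2*exp(-5*x).
For the particular solution try f_p = A0. Substituting and matching coefficients of each power of x gives A0 = 3/10, so f_p = 3/10.
General solution: f = 3/10 + C1*exp(-4*x) + C2*exp(-5*x).
Apply the initial conditions: f(0) = 3/10 + C1 + C2 = 3 and f'(0) = -5*C2 - 4*C1 = 0. Solving gives C1 = 27/2, C2 = -54/5.

f = 3/10 - 54*exp(-5*x)/5 + 27*exp(-4*x)/2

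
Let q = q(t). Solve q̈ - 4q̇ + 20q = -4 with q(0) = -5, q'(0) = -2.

Characteristic equation r² - 4r + 20 = 0 has discriminant (-4)² - 4·(20) = -64 < 0, so r = 2 ± 4i.
Hence q_h = C1*cos(4*t)*exp(2*t) + C2*exp(2*t)*sin(4*t).
For the particular solution try q_p = A0. Substituting and matching coefficients of each power of t gives A0 = -1/5, so q_p = -1/5.
General solution: q = -1/5 + C1*cos(4*t)*exp(2*t) + C2*exp(2*t)*sin(4*t).
Apply the initial conditions: q(0) = -1/5 + C1 = -5 and q'(0) = 2*C1 + 4*C2 = -2. Solving gives C1 = -24/5, C2 = 19/10.

q = -1/5 - 24*cos(4*t)*exp(2*t)/5 + 19*exp(2*t)*sin(4*t)/10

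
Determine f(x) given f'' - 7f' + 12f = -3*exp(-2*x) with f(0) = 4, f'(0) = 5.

f = -15*exp(4*x)/2 - exp(-2*x)/10 + 58*exp(3*x)/5

Characteristic equation r² - 7r + 12 = 0 factors as (r - 3)(r - 4) = 0, so r = 3, 4.
Hence f_h = C1*exp(3*x) + C2*exp(4*x).
Try f_p = A*exp(-2*x). Substituting into the equation and dividing by exp(-2*x) gives A = -1/10, so f_p = -exp(-2*x)/10.
General solution: f = -exp(-2*x)/10 + C1*exp(3*x) + C2*exp(4*x).
Apply the initial conditions: f(0) = -1/10 + C1 + C2 = 4 and f'(0) = 1/5 + 3*C1 + 4*C2 = 5. Solving gives C1 = 58/5, C2 = -15/2.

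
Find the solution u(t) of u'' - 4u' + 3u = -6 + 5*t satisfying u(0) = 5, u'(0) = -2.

u = 2/9 + 9*exp(t) - 38*exp(3*t)/9 + 5*t/3

Characteristic equation r² - 4r + 3 = 0 factors as (r - 3)(r - 1) = 0, so r = 3, 1.
Hence u_h = C1*exp(3*t) + C2*exp(t).
For the particular solution try u_p = A0 + A1*t. Substituting and matching coefficients of each power of t gives A0 = 2/9, A1 = 5/3, so u_p = 2/9 + 5*t/3.
General solution: u = 2/9 + 5*t/3 + C1*exp(3*t) + C2*exp(t).
Apply the initial conditions: u(0) = 2/9 + C1 + C2 = 5 and u'(0) = 5/3 + C2 + 3*C1 = -2. Solving gives C1 = -38/9, C2 = 9.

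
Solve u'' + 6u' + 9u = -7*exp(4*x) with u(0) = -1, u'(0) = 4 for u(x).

u = -6*exp(-3*x)/7 - exp(4*x)/7 + 2*x*exp(-3*x)

Characteristic equation r² + 6r + 9 = 0 has discriminant (6)² - 4·(9) = 0, so r = -3 is a repeated root.
Hence u_h = (C1 + C2*x)*exp(-3*x).
Try u_p = A*exp(4*x). Substituting into the equation and dividing by exp(4*x) gives A = -1/7, so u_p = -exp(4*x)/7.
General solution: u = -exp(4*x)/7 + C1*exp(-3*x) + C2*x*exp(-3*x).
Apply the initial conditions: u(0) = -1/7 + C1 = -1 and u'(0) = -4/7 + C2 - 3*C1 = 4. Solving gives C1 = -6/7, C2 = 2.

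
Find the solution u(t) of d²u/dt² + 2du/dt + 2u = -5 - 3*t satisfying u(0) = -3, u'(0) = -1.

u = -1 - 3*t/2 - 2*cos(t)*exp(-t) - 3*exp(-t)*sin(t)/2

Characteristic equation r² + 2r + 2 = 0 has discriminant (2)² - 4·(2) = -4 < 0, so r = -1 ± i.
Hence u_h = C1*cos(t)*exp(-t) + C2*exp(-t)*sin(t).
For the particular solution try u_p = A0 + A1*t. Substituting and matching coefficients of each power of t gives A0 = -1, A1 = -3/2, so u_p = -1 - 3*t/2.
General solution: u = -1 - 3*t/2 + C1*cos(t)*exp(-t) + C2*exp(-t)*sin(t).
Apply the initial conditions: u(0) = -1 + C1 = -3 and u'(0) = -3/2 + C2 - C1 = -1. Solving gives C1 = -2, C2 = -3/2.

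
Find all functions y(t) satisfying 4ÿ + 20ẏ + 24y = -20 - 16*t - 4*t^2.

y = -49/108 - 7*t/18 - t**2/6 + C1*exp(-2*t) + C2*exp(-3*t)

Divide through by 4: y'' + 5y' + 6y = -5 - t^2 - 4*t.
Characteristic equation r² + 5r + 6 = 0 factors as (r + 2)(r + 3) = 0, so r = -2, -3.
Hence y_h = C1*exp(-2*t) + C2*exp(-3*t).
For the particular solution try y_p = A0 + A1*t + A2*t^2. Substituting and matching coefficients of each power of t gives A0 = -49/108, A1 = -7/18, A2 = -1/6, so y_p = -49/108 - 7*t/18 - t^2/6.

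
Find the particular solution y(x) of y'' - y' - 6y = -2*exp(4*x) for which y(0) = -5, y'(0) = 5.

y = -61*exp(-2*x)/15 - 3*exp(3*x)/5 - exp(4*x)/3

Characteristic equation r² - r - 6 = 0 factors as (r + 2)(r - 3) = 0, so r = -2, 3.
Hence y_h = C1*exp(-2*x) + C2*exp(3*x).
Try y_p = A*exp(4*x). Substituting into the equation and dividing by exp(4*x) gives A = -1/3, so y_p = -exp(4*x)/3.
General solution: y = -exp(4*x)/3 + C1*exp(-2*x) + C2*exp(3*x).
Apply the initial conditions: y(0) = -1/3 + C1 + C2 = -5 and y'(0) = -4/3 - 2*C1 + 3*C2 = 5. Solving gives C1 = -61/15, C2 = -3/5.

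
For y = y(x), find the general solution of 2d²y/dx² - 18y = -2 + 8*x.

Divide through by 2: y'' - 9y = -1 + 4*x.
Characteristic equation r² - 9 = 0 factors as (r - 3)(r + 3) = 0, so r = 3, -3.
Hence y_h = C1*exp(3*x) + C2*exp(-3*x).
For the particular solution try y_p = A0 + A1*x. Substituting and matching coefficients of each power of x gives A0 = 1/9, A1 = -4/9, so y_p = 1/9 - 4*x/9.

y = 1/9 - 4*x/9 + C1*exp(3*x) + C2*exp(-3*x)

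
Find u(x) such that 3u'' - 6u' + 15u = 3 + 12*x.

Divide through by 3: u'' - 2u' + 5u = 1 + 4*x.
Characteristic equation r² - 2r + 5 = 0 has discriminant (-2)² - 4·(5) = -16 < 0, so r = 1 ± 2i.
Hence u_h = C1*cos(2*x)*exp(x) + C2*exp(x)*sin(2*x).
For the particular solution try u_p = A0 + A1*x. Substituting and matching coefficients of each power of x gives A0 = 13/25, A1 = 4/5, so u_p = 13/25 + 4*x/5.

u = 13/25 + 4*x/5 + C1*cos(2*x)*exp(x) + C2*exp(x)*sin(2*x)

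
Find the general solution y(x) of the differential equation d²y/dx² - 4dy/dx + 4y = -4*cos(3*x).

Characteristic equation r² - 4r + 4 = 0 has discriminant (-4)² - 4·(4) = 0, so r = 2 is a repeated root.
Hence y_h = (C1 + C2*x)*exp(2*x).
Try y_p = A*cos(3*x) + B*sin(3*x). Substituting and equating the coefficients of cos(3x) and sin(3x) gives A = 20/169, B = 48/169, so y_p = 20*cos(3*x)/169 + 48*sin(3*x)/169.

y = 20*cos(3*x)/169 + 48*sin(3*x)/169 + C1*exp(2*x) + C2*x*exp(2*x)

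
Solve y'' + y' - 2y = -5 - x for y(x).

Characteristic equation r² + r - 2 = 0 factors as (r - 1)(r + 2) = 0, so r = 1, -2.
Hence y_h = C1*exp(x) + C2*exp(-2*x).
For the particular solution try y_p = A0 + A1*x. Substituting and matching coefficients of each power of x gives A0 = 11/4, A1 = 1/2, so y_p = 11/4 + x/2.

y = 11/4 + x/2 + C1*exp(x) + C2*exp(-2*x)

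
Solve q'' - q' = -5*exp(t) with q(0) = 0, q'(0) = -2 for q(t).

q = -3 + 3*exp(t) - 5*t*exp(t)

Characteristic equation r² - r = 0 factors as (r - 1)r = 0, so r = 1, 0.
Hence q_h = C1*exp(t) + C2.
Since exp(t) solves the homogeneous equation (r = 1 is a root of multiplicity 1), multiply the trial by t. Try q_p = A*t*exp(t). Substituting into the equation and dividing by exp(t) gives A = -5, so q_p = -5*t*exp(t).
General solution: q = C2 + C1*exp(t) - 5*t*exp(t).
Apply the initial conditions: q(0) = C1 + C2 = 0 and q'(0) = -5 + C1 = -2. Solving gives C1 = 3, C2 = -3.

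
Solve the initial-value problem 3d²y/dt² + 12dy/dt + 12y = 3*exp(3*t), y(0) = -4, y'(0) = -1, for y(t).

y = -101*exp(-2*t)/25 + exp(3*t)/25 - 46*t*exp(-2*t)/5

Divide through by 3: y'' + 4y' + 4y = exp(3*t).
Characteristic equation r² + 4r + 4 = 0 has discriminant (4)² - 4·(4) = 0, so r = -2 is a repeated root.
Hence y_h = (C1 + C2*t)*exp(-2*t).
Try y_p = A*exp(3*t). Substituting into the equation and dividing by exp(3*t) gives A = 1/25, so y_p = exp(3*t)/25.
General solution: y = exp(3*t)/25 + C1*exp(-2*t) + C2*t*exp(-2*t).
Apply the initial conditions: y(0) = 1/25 + C1 = -4 and y'(0) = 3/25 + C2 - 2*C1 = -1. Solving gives C1 = -101/25, C2 = -46/5.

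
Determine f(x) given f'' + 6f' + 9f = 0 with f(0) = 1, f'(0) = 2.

Characteristic equation r² + 6r + 9 = 0 has discriminant (6)² - 4·(9) = 0, so r = -3 is a repeated root.
Hence f_h = (C1 + C2*x)*exp(-3*x).
Apply the initial conditions: f(0) = C1 = 1 and f'(0) = C2 - 3*C1 = 2. Solving gives C1 = 1, C2 = 5.

f = 5*x*exp(-3*x) + exp(-3*x)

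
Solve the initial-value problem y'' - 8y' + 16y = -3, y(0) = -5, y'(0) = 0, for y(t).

y = -3/16 - 77*exp(4*t)/16 + 77*t*exp(4*t)/4

Characteristic equation r² - 8r + 16 = 0 has discriminant (-8)² - 4·(16) = 0, so r = 4 is a repeated root.
Hence y_h = (C1 + C2*t)*exp(4*t).
For the particular solution try y_p = A0. Substituting and matching coefficients of each power of t gives A0 = -3/16, so y_p = -3/16.
General solution: y = -3/16 + C1*exp(4*t) + C2*t*exp(4*t).
Apply the initial conditions: y(0) = -3/16 + C1 = -5 and y'(0) = C2 + 4*C1 = 0. Solving gives C1 = -77/16, C2 = 77/4.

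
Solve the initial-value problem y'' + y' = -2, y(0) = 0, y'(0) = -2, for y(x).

Characteristic equation r² + r = 0 factors as (r + 1)r = 0, so r = -1, 0.
Hence y_h = C1*exp(-x) + C2.
Since 0 is a characteristic root (multiplicity 1), multiply the polynomial trial by x: try y_p = A0*x. Substituting and matching coefficients of each power of x gives A0 = -2, so y_p = -2*x.
General solution: y = C2 - 2*x + C1*exp(-x).
Apply the initial conditions: y(0) = C1 + C2 = 0 and y'(0) = -2 - C1 = -2. Solving gives C1 = 0, C2 = 0.

y = -2*x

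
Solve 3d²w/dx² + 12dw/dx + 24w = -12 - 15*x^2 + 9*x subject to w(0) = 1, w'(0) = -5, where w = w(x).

Divide through by 3: w'' + 4w' + 8w = -4 - 5*x^2 + 3*x.
Characteristic equation r² + 4r + 8 = 0 has discriminant (4)² - 4·(8) = -16 < 0, so r = -2 ± 2i.
Hence w_h = C1*cos(2*x)*exp(-2*x) + C2*exp(-2*x)*sin(2*x).
For the particular solution try w_p = A0 + A1*x + A2*x^2. Substituting and matching coefficients of each power of x gives A0 = -27/32, A1 = 1, A2 = -5/8, so w_p = -27/32 + x - 5*x^2/8.
General solution: w = -27/32 + x - 5*x^2/8 + C1*cos(2*x)*exp(-2*x) + C2*exp(-2*x)*sin(2*x).
Apply the initial conditions: w(0) = -27/32 + C1 = 1 and w'(0) = 1 - 2*C1 + 2*C2 = -5. Solving gives C1 = 59/32, C2 = -37/32.

w = -27/32 + x - 5*x**2/8 - 37*exp(-2*x)*sin(2*x)/32 + 59*cos(2*x)*exp(-2*x)/32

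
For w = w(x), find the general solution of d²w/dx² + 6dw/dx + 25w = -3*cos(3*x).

Characteristic equation r² + 6r + 25 = 0 has discriminant (6)² - 4·(25) = -64 < 0, so r = -3 ± 4i.
Hence w_h = C1*cos(4*x)*exp(-3*x) + C2*exp(-3*x)*sin(4*x).
Try w_p = A*cos(3*x) + B*sin(3*x). Substituting and equating the coefficients of cos(3x) and sin(3x) gives A = -12/145, B = -27/290, so w_p = -27*sin(3*x)/290 - 12*cos(3*x)/145.

w = -27*sin(3*x)/290 - 12*cos(3*x)/145 + C1*cos(4*x)*exp(-3*x) + C2*exp(-3*x)*sin(4*x)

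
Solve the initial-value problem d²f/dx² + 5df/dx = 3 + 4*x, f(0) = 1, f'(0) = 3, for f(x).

Characteristic equation r² + 5r = 0 factors as (r + 5)r = 0, so r = -5, 0.
Hence f_h = C1*exp(-5*x) + C2.
Since 0 is a characteristic root (multiplicity 1), multiply the polynomial trial by x: try f_p = x*(A0 + A1*x). Substituting and matching coefficients of each power of x gives A0 = 11/25, A1 = 2/5, so f_p = 2*x^2/5 + 11*x/25.
General solution: f = C2 + 2*x^2/5 + 11*x/25 + C1*exp(-5*x).
Apply the initial conditions: f(0) = C1 + C2 = 1 and f'(0) = 11/25 - 5*C1 = 3. Solving gives C1 = -64/125, C2 = 189/125.

f = 189/125 - 64*exp(-5*x)/125 + 2*x**2/5 + 11*x/25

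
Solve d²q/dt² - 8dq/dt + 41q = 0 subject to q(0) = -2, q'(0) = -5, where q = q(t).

Characteristic equation r² - 8r + 41 = 0 has discriminant (-8)² - 4·(41) = -100 < 0, so r = 4 ± 5i.
Hence q_h = C1*cos(5*t)*exp(4*t) + C2*exp(4*t)*sin(5*t).
Apply the initial conditions: q(0) = C1 = -2 and q'(0) = 4*C1 + 5*C2 = -5. Solving gives C1 = -2, C2 = 3/5.

q = -2*cos(5*t)*exp(4*t) + 3*exp(4*t)*sin(5*t)/5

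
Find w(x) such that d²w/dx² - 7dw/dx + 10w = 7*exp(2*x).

Characteristic equation r² - 7r + 10 = 0 factors as (r - 2)(r - 5) = 0, so r = 2, 5.
Hence w_h = C1*exp(2*x) + C2*exp(5*x).
Since exp(2*x) solves the homogeneous equation (r = 2 is a root of multiplicity 1), multiply the trial by x. Try w_p = A*x*exp(2*x). Substituting into the equation and dividing by exp(2*x) gives A = -7/3, so w_p = -7*x*exp(2*x)/3.

w = C1*exp(2*x) + C2*exp(5*x) - 7*x*exp(2*x)/3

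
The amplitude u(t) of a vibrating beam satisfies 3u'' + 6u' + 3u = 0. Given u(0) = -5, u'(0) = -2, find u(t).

Divide through by 3: u'' + 2u' + u = 0.
Characteristic equation r² + 2r + 1 = 0 has discriminant (2)² - 4·(1) = 0, so r = -1 is a repeated root.
Hence u_h = (C1 + C2*t)*exp(-t).
Apply the initial conditions: u(0) = C1 = -5 and u'(0) = C2 - C1 = -2. Solving gives C1 = -5, C2 = -7.

u = -5*exp(-t) - 7*t*exp(-t)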